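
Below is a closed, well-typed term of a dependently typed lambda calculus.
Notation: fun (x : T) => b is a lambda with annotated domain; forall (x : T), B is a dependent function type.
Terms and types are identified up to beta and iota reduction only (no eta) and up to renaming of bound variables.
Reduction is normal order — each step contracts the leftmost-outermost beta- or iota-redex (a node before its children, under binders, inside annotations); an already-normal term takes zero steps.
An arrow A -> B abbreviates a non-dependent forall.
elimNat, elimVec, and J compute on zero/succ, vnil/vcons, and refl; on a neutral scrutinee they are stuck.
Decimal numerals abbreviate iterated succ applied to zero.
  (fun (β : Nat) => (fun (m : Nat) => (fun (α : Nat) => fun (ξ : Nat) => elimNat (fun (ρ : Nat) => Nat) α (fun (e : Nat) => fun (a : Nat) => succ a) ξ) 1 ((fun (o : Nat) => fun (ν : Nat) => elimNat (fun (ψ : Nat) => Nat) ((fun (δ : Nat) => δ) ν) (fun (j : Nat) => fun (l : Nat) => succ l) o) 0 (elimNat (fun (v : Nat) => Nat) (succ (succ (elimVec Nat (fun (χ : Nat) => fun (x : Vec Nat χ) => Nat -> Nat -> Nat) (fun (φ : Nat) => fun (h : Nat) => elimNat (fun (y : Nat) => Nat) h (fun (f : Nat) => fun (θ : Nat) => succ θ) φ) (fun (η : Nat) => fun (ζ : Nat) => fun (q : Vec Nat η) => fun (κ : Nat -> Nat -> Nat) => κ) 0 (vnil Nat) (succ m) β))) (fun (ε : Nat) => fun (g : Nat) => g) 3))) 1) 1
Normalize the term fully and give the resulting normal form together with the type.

normal form:
  6
inferred type:
  Nat
observation: normalization takes exactly 44 steps under the normal-order strategy.


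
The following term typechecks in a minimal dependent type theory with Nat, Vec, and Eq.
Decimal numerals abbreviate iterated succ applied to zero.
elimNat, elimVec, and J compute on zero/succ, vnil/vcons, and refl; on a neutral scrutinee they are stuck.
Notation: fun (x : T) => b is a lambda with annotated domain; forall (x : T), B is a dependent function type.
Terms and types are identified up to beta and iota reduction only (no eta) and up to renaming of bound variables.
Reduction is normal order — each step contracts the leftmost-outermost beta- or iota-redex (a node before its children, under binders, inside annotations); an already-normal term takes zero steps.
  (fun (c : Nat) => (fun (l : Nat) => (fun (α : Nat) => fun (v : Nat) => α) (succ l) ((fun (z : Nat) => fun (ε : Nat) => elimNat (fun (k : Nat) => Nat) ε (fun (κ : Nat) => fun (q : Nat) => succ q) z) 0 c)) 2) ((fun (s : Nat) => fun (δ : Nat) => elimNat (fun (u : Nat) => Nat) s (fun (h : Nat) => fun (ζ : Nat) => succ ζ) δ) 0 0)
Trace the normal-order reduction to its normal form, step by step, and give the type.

normal-order reduction sequence:
  (fun (c : Nat) => (fun (l : Nat) => (fun (α : Nat) => fun (v : Nat) => α) (succ l) ((fun (z : Nat) => fun (ε : Nat) => elimNat (fun (k : Nat) => Nat) ε (fun (κ : Nat) => fun (q : Nat) => succ q) z) 0 c)) 2) ((fun (s : Nat) => fun (δ : Nat) => elimNat (fun (u : Nat) => Nat) s (fun (h : Nat) => fun (ζ : Nat) => succ ζ) δ) 0 0)
  ~> (fun (c : Nat) => (fun (l : Nat) => fun (α : Nat) => l) (succ c) ((fun (v : Nat) => fun (z : Nat) => elimNat (fun (ε : Nat) => Nat) z (fun (k : Nat) => fun (κ : Nat) => succ κ) v) 0 ((fun (q : Nat) => fun (s : Nat) => elimNat (fun (δ : Nat) => Nat) q (fun (u : Nat) => fun (h : Nat) => succ h) s) 0 0))) 2
  ~> (fun (c : Nat) => fun (l : Nat) => c) 3 ((fun (α : Nat) => fun (v : Nat) => elimNat (fun (z : Nat) => Nat) v (fun (ε : Nat) => fun (k : Nat) => succ k) α) 0 ((fun (κ : Nat) => fun (q : Nat) => elimNat (fun (s : Nat) => Nat) κ (fun (δ : Nat) => fun (u : Nat) => succ u) q) 0 0))
  ~> (fun (c : Nat) => 3) ((fun (l : Nat) => fun (α : Nat) => elimNat (fun (v : Nat) => Nat) α (fun (z : Nat) => fun (ε : Nat) => succ ε) l) 0 ((fun (k : Nat) => fun (κ : Nat) => elimNat (fun (q : Nat) => Nat) k (fun (s : Nat) => fun (δ : Nat) => succ δ) κ) 0 0))
  ~> 3
inferred type:
  Nat


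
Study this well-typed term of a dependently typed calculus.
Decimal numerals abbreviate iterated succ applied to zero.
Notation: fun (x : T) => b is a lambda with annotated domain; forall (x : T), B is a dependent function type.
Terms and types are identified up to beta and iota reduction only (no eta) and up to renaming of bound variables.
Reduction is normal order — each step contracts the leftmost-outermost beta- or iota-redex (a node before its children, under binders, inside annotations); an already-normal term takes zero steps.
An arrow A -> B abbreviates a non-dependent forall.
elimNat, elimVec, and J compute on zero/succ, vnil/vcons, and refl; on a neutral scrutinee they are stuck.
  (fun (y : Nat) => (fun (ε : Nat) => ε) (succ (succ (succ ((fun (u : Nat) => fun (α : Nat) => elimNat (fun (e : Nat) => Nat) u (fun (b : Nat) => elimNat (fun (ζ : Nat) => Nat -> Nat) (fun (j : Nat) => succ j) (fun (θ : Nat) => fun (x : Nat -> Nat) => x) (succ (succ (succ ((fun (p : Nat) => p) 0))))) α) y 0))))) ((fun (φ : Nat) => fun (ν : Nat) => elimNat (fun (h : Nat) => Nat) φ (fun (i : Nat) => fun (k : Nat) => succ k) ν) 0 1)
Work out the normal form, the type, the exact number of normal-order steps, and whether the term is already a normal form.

normal form:
  4
the term's type:
  Nat
steps to reach normal form (normal order): 11
already normal: no
first contracted redex: a beta-redex


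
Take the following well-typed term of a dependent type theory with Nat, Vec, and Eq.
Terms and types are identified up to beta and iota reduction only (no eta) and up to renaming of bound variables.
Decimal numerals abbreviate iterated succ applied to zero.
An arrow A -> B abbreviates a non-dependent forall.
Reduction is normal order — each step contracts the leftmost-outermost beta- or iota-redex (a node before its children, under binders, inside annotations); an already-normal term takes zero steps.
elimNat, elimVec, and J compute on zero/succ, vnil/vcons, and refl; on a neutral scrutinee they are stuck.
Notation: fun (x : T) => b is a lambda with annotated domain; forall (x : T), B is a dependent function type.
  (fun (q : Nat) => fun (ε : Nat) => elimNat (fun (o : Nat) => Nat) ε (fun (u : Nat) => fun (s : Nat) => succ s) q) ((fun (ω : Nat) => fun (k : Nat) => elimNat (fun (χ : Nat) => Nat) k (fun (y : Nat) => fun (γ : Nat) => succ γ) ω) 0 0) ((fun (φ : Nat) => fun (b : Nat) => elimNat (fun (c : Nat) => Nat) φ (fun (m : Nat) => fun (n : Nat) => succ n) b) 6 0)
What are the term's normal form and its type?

resulting normal form:
  6
the term's type:
  Nat
observation: the term reaches its normal form after 9 normal-order steps.


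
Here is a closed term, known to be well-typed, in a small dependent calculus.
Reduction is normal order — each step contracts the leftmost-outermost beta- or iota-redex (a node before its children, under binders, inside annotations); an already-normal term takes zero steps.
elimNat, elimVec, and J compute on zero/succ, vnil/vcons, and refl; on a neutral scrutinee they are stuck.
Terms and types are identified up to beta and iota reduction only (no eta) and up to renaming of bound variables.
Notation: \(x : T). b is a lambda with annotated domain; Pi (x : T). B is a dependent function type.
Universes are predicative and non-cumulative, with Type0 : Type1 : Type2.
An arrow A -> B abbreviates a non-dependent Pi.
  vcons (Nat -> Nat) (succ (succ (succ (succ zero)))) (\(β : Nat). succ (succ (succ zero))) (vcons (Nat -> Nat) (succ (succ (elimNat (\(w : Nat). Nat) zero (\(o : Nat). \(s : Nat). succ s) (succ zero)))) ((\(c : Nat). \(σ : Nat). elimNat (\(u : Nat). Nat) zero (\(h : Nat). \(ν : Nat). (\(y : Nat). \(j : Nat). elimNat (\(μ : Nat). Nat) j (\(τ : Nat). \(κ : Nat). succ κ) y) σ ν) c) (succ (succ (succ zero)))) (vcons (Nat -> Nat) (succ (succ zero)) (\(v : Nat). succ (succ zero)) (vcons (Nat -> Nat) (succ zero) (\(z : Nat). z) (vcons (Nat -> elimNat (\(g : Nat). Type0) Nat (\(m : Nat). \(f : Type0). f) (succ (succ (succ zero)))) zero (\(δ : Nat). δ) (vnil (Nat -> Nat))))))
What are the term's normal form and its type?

reduced normal form:
  vcons (Nat -> Nat) (succ (succ (succ (succ zero)))) (\(β : Nat). succ (succ (succ zero))) (vcons (Nat -> Nat) (succ (succ (succ zero))) (\(w : Nat). elimNat (\(o : Nat). Nat) (elimNat (\(s : Nat). Nat) (elimNat (\(c : Nat). Nat) zero (\(σ : Nat). \(u : Nat). succ u) w) (\(h : Nat). \(ν : Nat). succ ν) w) (\(y : Nat). \(j : Nat). succ j) w) (vcons (Nat -> Nat) (succ (succ zero)) (\(μ : Nat). succ (succ zero)) (vcons (Nat -> Nat) (succ zero) (\(τ : Nat). τ) (vcons (Nat -> Nat) zero (\(κ : Nat). κ) (vnil (Nat -> Nat))))))
type:
  Vec (Nat -> Nat) (succ (succ (succ (succ (succ zero)))))


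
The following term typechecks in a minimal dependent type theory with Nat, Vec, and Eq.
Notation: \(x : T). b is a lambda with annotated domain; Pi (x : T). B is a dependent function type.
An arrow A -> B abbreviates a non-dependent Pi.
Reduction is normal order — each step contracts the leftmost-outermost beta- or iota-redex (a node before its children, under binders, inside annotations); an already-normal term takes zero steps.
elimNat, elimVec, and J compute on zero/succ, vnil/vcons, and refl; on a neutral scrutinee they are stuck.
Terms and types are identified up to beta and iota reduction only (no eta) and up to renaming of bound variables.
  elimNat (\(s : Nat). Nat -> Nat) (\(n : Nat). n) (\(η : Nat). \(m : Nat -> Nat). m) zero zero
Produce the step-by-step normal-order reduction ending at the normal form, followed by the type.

normal-order reduction sequence:
  elimNat (\(s : Nat). Nat -> Nat) (\(n : Nat). n) (\(η : Nat). \(m : Nat -> Nat). m) zero zero
  ~> (\(s : Nat). s) zero
  ~> zero
the term's type:
  Nat


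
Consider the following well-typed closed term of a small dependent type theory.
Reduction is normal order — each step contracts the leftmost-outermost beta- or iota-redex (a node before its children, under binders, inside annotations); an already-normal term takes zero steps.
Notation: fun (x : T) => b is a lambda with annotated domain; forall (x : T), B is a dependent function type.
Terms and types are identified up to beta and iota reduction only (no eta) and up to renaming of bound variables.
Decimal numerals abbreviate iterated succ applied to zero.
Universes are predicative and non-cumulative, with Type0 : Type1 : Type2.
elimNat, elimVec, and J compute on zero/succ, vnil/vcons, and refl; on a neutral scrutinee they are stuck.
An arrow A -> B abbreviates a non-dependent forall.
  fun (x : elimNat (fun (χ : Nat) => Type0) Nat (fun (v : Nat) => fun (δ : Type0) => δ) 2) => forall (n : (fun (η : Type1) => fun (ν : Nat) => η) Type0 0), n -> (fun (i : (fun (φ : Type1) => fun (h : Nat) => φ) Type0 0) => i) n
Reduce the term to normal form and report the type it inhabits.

resulting normal form:
  fun (x : Nat) => forall (χ : Type0), χ -> χ
type:
  Nat -> Type1
observation: contracting an elimNat iota-redex first, the term normalizes in 10 steps.


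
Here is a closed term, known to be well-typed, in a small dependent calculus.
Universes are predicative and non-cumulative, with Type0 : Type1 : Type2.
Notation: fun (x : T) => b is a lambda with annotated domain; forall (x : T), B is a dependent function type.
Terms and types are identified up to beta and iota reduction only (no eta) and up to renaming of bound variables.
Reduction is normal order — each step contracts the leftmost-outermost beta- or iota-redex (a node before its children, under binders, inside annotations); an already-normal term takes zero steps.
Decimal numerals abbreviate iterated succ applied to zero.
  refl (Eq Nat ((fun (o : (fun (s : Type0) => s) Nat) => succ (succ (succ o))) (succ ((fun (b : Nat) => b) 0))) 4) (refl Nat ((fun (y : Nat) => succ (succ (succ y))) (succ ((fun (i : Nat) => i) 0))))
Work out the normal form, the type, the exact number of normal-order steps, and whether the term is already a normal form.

normal form:
  refl (Eq Nat 4 4) (refl Nat 4)
the term's type:
  Eq (Eq Nat 4 4) (refl Nat 4) (refl Nat 4)
normal-order step count: 4
already normal: no
first contracted redex: a beta-redex


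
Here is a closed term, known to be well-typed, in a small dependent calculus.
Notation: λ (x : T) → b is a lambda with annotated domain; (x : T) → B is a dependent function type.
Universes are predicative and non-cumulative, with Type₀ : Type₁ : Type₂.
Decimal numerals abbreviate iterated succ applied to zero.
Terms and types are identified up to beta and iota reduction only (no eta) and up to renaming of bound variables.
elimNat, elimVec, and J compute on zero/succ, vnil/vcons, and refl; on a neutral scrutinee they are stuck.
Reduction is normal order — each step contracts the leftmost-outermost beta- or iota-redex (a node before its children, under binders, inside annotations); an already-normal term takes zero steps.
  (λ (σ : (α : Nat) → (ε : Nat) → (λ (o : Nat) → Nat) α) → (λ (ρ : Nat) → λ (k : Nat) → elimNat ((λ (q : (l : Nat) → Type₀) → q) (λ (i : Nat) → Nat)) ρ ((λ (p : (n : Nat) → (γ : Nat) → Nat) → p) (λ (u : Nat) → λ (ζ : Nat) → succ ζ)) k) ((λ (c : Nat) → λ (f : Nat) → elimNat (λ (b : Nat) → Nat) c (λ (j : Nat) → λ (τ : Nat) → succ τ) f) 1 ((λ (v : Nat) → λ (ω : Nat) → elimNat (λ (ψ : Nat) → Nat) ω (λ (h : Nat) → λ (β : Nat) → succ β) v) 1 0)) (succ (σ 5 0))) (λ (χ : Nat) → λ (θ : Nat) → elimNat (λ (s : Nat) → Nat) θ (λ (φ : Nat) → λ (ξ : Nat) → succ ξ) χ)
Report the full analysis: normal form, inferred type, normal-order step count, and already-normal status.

reduced normal form:
  8
the term's type:
  Nat
reduction steps (normal order): 55
started in normal form: no
first contracted redex: a beta-redex


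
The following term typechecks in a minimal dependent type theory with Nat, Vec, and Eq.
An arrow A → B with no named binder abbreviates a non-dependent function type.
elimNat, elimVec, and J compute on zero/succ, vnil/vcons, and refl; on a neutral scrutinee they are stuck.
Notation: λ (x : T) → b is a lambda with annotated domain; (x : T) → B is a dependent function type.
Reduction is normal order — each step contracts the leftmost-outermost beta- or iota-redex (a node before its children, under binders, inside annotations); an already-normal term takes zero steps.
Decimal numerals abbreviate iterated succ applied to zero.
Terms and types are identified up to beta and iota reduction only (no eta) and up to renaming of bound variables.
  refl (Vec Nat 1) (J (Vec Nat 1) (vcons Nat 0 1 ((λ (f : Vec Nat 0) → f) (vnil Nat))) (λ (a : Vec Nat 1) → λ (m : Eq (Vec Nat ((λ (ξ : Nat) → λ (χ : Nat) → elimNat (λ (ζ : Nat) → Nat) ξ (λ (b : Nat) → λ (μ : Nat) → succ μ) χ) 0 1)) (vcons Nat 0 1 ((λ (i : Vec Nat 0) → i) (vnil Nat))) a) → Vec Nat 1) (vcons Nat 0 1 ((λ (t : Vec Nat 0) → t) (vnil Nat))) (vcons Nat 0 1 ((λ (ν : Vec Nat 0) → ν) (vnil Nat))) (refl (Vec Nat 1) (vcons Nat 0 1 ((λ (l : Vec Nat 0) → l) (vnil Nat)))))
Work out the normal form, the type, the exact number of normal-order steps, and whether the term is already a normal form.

resulting normal form:
  refl (Vec Nat 1) (vcons Nat 0 1 (vnil Nat))
inferred type:
  Eq (Vec Nat 1) (vcons Nat 0 1 (vnil Nat)) (vcons Nat 0 1 (vnil Nat))
normal-order step count: 2
started in normal form: no
first redex: a J iota-redex


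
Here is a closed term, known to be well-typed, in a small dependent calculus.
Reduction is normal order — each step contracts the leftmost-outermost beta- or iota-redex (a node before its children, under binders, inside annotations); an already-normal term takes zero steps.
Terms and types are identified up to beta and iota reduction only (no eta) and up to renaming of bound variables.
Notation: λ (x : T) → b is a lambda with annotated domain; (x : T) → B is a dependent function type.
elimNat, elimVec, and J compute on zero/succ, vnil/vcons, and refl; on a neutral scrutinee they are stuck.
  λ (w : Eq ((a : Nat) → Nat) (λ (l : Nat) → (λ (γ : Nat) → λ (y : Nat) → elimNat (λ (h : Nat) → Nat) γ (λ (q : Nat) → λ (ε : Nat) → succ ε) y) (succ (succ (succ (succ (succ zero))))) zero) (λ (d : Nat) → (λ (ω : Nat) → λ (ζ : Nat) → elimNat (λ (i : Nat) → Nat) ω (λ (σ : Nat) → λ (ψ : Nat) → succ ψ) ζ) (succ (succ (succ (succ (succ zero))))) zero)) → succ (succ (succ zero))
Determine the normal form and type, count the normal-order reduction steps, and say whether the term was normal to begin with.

resulting normal form:
  λ (w : Eq ((a : Nat) → Nat) (λ (l : Nat) → succ (succ (succ (succ (succ zero))))) (λ (γ : Nat) → succ (succ (succ (succ (succ zero)))))) → succ (succ (succ zero))
type:
  (w : Eq ((a : Nat) → Nat) (λ (l : Nat) → succ (succ (succ (succ (succ zero))))) (λ (γ : Nat) → succ (succ (succ (succ (succ zero)))))) → Nat
reduction steps (normal order): 6
started in normal form: no
first contracted redex: a beta-redex


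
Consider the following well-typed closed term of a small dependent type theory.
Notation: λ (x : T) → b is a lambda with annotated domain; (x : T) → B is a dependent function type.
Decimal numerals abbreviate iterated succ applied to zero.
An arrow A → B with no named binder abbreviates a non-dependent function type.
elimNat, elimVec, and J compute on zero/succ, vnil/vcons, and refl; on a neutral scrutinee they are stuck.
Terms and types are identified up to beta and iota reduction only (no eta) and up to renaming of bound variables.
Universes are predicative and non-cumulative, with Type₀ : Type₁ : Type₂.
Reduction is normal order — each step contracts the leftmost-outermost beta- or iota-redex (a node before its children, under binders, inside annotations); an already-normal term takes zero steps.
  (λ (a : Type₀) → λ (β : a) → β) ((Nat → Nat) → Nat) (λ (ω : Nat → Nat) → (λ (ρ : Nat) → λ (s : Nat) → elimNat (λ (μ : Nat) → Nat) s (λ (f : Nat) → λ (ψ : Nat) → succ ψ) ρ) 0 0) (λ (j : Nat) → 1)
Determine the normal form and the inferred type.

reduced normal form:
  0
type:
  Nat


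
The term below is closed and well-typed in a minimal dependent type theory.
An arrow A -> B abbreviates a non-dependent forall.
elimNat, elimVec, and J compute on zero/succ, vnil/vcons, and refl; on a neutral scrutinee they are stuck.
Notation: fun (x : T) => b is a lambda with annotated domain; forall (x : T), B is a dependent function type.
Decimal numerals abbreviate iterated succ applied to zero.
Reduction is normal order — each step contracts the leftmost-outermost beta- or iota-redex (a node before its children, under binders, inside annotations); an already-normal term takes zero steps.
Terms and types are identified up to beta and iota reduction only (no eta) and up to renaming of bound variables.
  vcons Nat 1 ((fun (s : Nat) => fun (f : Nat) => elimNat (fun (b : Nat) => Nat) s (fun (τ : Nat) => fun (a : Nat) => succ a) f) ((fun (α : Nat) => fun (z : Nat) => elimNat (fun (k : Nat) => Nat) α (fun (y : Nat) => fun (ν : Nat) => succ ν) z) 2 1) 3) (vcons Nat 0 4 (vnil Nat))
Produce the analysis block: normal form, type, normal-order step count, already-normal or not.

resulting normal form:
  vcons Nat 1 6 (vcons Nat 0 4 (vnil Nat))
type:
  Vec Nat 2
steps to reach normal form (normal order): 18
already normal: no
first redex: a beta-redex


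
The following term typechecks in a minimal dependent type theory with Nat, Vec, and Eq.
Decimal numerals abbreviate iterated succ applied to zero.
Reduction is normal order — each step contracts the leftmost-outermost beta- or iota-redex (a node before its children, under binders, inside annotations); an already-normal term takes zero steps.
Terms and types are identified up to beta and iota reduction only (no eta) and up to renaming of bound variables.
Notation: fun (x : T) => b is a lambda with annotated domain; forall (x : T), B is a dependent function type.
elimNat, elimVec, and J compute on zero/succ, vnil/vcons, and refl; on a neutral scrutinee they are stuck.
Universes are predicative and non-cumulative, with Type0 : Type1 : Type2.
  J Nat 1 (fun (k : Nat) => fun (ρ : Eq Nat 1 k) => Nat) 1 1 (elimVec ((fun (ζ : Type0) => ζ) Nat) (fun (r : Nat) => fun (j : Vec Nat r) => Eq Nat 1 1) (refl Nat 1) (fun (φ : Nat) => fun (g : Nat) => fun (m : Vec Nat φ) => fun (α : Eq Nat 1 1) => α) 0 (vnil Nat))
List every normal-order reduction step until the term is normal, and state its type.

normal-order reduction:
  J Nat 1 (fun (k : Nat) => fun (ρ : Eq Nat 1 k) => Nat) 1 1 (elimVec ((fun (ζ : Type0) => ζ) Nat) (fun (r : Nat) => fun (j : Vec Nat r) => Eq Nat 1 1) (refl Nat 1) (fun (φ : Nat) => fun (g : Nat) => fun (m : Vec Nat φ) => fun (α : Eq Nat 1 1) => α) 0 (vnil Nat))
  ~> J Nat 1 (fun (k : Nat) => fun (ρ : Eq Nat 1 k) => Nat) 1 1 (refl Nat 1)
  ~> 1
inferred type:
  Nat


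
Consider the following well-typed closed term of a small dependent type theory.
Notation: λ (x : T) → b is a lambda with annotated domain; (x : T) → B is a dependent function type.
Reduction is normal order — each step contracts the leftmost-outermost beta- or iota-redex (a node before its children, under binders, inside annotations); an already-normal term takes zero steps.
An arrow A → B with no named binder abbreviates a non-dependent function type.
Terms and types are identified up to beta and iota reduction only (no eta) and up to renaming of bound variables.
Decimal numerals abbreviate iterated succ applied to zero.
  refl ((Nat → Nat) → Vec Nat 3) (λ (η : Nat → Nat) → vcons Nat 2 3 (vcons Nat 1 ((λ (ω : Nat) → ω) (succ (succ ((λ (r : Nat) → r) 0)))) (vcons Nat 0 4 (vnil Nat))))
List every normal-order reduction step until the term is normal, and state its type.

reduction (normal order):
  refl ((Nat → Nat) → Vec Nat 3) (λ (η : Nat → Nat) → vcons Nat 2 3 (vcons Nat 1 ((λ (ω : Nat) → ω) (succ (succ ((λ (r : Nat) → r) 0)))) (vcons Nat 0 4 (vnil Nat))))
  ~> refl ((Nat → Nat) → Vec Nat 3) (λ (η : Nat → Nat) → vcons Nat 2 3 (vcons Nat 1 (succ (succ ((λ (ω : Nat) → ω) 0))) (vcons Nat 0 4 (vnil Nat))))
  ~> refl ((Nat → Nat) → Vec Nat 3) (λ (η : Nat → Nat) → vcons Nat 2 3 (vcons Nat 1 2 (vcons Nat 0 4 (vnil Nat))))
the term's type:
  Eq ((Nat → Nat) → Vec Nat 3) (λ (η : Nat → Nat) → vcons Nat 2 3 (vcons Nat 1 2 (vcons Nat 0 4 (vnil Nat)))) (λ (ω : Nat → Nat) → vcons Nat 2 3 (vcons Nat 1 2 (vcons Nat 0 4 (vnil Nat))))


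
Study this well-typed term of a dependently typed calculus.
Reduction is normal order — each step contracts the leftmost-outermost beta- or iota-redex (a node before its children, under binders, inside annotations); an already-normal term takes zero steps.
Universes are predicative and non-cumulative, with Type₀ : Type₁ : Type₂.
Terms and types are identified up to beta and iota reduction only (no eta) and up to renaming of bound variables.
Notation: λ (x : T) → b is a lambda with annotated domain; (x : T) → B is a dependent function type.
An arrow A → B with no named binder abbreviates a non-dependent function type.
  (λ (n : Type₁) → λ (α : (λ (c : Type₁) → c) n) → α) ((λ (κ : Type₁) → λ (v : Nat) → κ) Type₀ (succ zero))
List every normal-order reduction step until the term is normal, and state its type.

normal-order reduction sequence:
  (λ (n : Type₁) → λ (α : (λ (c : Type₁) → c) n) → α) ((λ (κ : Type₁) → λ (v : Nat) → κ) Type₀ (succ zero))
  ~> λ (n : (λ (α : Type₁) → α) ((λ (c : Type₁) → λ (κ : Nat) → c) Type₀ (succ zero))) → n
  ~> λ (n : (λ (α : Type₁) → λ (c : Nat) → α) Type₀ (succ zero)) → n
  ~> λ (n : (λ (α : Nat) → Type₀) (succ zero)) → n
  ~> λ (n : Type₀) → n
the term's type:
  Type₀ → Type₀


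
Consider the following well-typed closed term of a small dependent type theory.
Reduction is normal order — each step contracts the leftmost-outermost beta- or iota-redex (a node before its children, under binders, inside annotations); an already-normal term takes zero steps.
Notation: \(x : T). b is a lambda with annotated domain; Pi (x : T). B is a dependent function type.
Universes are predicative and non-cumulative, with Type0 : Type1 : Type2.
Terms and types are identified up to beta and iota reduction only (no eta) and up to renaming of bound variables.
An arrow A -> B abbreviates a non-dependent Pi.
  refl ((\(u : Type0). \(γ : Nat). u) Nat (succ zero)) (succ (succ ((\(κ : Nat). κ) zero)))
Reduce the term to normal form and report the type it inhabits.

normal form:
  refl Nat (succ (succ zero))
the term's type:
  Eq Nat (succ (succ zero)) (succ (succ zero))
observation: 3 normal-order steps normalize the term, beginning with a beta-redex.


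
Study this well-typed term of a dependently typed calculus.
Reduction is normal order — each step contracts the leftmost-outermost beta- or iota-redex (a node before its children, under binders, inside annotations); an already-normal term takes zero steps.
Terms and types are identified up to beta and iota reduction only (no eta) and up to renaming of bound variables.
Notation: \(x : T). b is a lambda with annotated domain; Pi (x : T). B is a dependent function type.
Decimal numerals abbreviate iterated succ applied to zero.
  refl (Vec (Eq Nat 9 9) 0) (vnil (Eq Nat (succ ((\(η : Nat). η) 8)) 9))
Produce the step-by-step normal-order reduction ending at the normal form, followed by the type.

normal-order reduction sequence:
  refl (Vec (Eq Nat 9 9) 0) (vnil (Eq Nat (succ ((\(η : Nat). η) 8)) 9))
  ~> refl (Vec (Eq Nat 9 9) 0) (vnil (Eq Nat 9 9))
inferred type:
  Eq (Vec (Eq Nat 9 9) 0) (vnil (Eq Nat 9 9)) (vnil (Eq Nat 9 9))


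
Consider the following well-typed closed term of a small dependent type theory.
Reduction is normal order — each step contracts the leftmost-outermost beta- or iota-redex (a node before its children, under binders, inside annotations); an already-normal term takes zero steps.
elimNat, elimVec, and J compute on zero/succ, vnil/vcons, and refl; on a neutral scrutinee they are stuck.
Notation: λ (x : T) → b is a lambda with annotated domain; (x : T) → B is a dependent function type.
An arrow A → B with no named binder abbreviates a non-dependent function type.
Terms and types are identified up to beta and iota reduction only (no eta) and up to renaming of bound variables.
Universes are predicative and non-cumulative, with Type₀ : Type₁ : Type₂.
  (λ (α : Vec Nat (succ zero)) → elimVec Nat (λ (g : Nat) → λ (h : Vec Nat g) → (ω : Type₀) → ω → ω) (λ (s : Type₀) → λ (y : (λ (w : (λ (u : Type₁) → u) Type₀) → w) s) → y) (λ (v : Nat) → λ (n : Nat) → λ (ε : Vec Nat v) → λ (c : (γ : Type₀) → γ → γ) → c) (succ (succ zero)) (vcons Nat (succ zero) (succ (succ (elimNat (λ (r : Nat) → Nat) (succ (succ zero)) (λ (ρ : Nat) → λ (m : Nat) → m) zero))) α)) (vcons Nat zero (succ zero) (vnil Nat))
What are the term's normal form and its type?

reduced normal form:
  λ (α : Type₀) → λ (g : α) → g
the term's type:
  (α : Type₀) → α → α
observation: 13 normal-order steps separate the term from its normal form.


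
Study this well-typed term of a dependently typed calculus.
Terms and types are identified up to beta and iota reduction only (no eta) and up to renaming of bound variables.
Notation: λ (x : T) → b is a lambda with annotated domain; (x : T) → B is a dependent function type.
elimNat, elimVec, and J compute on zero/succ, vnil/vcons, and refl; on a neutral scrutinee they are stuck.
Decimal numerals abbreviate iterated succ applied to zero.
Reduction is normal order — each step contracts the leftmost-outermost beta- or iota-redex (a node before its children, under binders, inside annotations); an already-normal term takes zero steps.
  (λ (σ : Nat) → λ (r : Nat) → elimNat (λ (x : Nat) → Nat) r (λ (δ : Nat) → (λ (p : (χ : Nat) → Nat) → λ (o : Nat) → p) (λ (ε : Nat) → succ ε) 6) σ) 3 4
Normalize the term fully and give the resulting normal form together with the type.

reduced normal form:
  7
the term's type:
  Nat
observation: 18 normal-order steps separate the term from its normal form.


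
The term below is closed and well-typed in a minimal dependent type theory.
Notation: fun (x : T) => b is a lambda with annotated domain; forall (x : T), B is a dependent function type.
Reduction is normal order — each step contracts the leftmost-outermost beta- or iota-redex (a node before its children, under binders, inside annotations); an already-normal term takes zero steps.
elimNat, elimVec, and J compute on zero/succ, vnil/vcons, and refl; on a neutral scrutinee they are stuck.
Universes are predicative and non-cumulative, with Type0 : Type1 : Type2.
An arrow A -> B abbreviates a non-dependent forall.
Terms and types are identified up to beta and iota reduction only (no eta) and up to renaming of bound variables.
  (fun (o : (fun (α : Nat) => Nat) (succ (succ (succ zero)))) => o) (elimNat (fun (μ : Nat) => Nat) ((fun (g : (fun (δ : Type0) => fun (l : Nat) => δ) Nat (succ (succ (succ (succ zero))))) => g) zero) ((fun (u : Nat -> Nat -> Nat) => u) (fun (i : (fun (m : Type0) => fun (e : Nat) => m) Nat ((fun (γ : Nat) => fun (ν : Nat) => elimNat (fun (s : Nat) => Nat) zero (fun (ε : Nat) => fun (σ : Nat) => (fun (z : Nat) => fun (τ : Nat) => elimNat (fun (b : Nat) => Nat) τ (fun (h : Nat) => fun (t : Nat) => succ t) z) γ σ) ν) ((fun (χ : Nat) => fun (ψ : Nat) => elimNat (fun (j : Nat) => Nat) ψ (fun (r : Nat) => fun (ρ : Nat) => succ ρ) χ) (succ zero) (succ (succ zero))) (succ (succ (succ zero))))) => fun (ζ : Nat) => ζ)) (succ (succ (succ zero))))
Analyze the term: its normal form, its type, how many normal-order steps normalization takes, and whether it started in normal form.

reduced normal form:
  zero
inferred type:
  Nat
reduction steps (normal order): 15
term was already normal: no
first redex: a beta-redex


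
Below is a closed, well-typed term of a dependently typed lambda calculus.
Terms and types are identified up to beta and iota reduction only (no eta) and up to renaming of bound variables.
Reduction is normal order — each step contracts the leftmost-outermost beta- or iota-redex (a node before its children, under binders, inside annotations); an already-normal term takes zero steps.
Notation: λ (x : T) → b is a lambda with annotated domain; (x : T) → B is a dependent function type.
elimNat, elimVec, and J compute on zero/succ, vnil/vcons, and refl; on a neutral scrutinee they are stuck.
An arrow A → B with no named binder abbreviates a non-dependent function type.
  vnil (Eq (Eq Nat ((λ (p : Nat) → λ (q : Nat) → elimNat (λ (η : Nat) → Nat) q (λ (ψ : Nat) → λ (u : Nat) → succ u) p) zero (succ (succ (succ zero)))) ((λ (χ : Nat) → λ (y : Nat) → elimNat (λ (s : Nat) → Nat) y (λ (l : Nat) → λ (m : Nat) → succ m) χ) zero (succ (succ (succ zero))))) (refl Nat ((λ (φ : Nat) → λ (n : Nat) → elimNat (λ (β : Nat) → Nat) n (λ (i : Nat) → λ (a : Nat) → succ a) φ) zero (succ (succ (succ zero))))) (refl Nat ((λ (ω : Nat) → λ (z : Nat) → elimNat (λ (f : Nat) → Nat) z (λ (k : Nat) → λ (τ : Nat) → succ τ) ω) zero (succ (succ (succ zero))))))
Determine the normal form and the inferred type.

resulting normal form:
  vnil (Eq (Eq Nat (succ (succ (succ zero))) (succ (succ (succ zero)))) (refl Nat (succ (succ (succ zero)))) (refl Nat (succ (succ (succ zero)))))
inferred type:
  Vec (Eq (Eq Nat (succ (succ (succ zero))) (succ (succ (succ zero)))) (refl Nat (succ (succ (succ zero)))) (refl Nat (succ (succ (succ zero))))) zero
observation: the term reaches its normal form after 12 normal-order steps.


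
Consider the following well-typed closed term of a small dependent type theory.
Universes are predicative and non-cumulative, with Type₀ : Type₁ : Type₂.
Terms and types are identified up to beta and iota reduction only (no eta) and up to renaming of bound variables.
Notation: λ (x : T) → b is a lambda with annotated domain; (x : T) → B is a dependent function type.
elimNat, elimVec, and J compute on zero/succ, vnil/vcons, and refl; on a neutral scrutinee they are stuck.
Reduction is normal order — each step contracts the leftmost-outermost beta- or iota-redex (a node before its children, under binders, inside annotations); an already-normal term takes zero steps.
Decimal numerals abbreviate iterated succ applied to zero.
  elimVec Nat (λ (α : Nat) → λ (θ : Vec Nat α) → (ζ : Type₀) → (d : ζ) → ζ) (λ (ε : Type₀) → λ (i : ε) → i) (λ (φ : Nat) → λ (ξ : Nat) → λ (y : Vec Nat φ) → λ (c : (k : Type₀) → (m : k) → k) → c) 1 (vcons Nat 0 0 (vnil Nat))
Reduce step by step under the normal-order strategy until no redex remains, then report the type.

reduction (normal order):
  elimVec Nat (λ (α : Nat) → λ (θ : Vec Nat α) → (ζ : Type₀) → (d : ζ) → ζ) (λ (ε : Type₀) → λ (i : ε) → i) (λ (φ : Nat) → λ (ξ : Nat) → λ (y : Vec Nat φ) → λ (c : (k : Type₀) → (m : k) → k) → c) 1 (vcons Nat 0 0 (vnil Nat))
  ~> (λ (α : Nat) → λ (θ : Nat) → λ (ζ : Vec Nat α) → λ (d : (ε : Type₀) → (i : ε) → ε) → d) 0 0 (vnil Nat) (elimVec Nat (λ (φ : Nat) → λ (ξ : Vec Nat φ) → (y : Type₀) → (c : y) → y) (λ (k : Type₀) → λ (m : k) → m) (λ (ψ : Nat) → λ (a : Nat) → λ (z : Vec Nat ψ) → λ (l : (f : Type₀) → (τ : f) → f) → l) 0 (vnil Nat))
  ~> (λ (α : Nat) → λ (θ : Vec Nat 0) → λ (ζ : (d : Type₀) → (ε : d) → d) → ζ) 0 (vnil Nat) (elimVec Nat (λ (i : Nat) → λ (φ : Vec Nat i) → (ξ : Type₀) → (y : ξ) → ξ) (λ (c : Type₀) → λ (k : c) → k) (λ (m : Nat) → λ (ψ : Nat) → λ (a : Vec Nat m) → λ (z : (l : Type₀) → (f : l) → l) → z) 0 (vnil Nat))
  ~> (λ (α : Vec Nat 0) → λ (θ : (ζ : Type₀) → (d : ζ) → ζ) → θ) (vnil Nat) (elimVec Nat (λ (ε : Nat) → λ (i : Vec Nat ε) → (φ : Type₀) → (ξ : φ) → φ) (λ (y : Type₀) → λ (c : y) → c) (λ (k : Nat) → λ (m : Nat) → λ (ψ : Vec Nat k) → λ (a : (z : Type₀) → (l : z) → z) → a) 0 (vnil Nat))
  ~> (λ (α : (θ : Type₀) → (ζ : θ) → θ) → α) (elimVec Nat (λ (d : Nat) → λ (ε : Vec Nat d) → (i : Type₀) → (φ : i) → i) (λ (ξ : Type₀) → λ (y : ξ) → y) (λ (c : Nat) → λ (k : Nat) → λ (m : Vec Nat c) → λ (ψ : (a : Type₀) → (z : a) → a) → ψ) 0 (vnil Nat))
  ~> elimVec Nat (λ (α : Nat) → λ (θ : Vec Nat α) → (ζ : Type₀) → (d : ζ) → ζ) (λ (ε : Type₀) → λ (i : ε) → i) (λ (φ : Nat) → λ (ξ : Nat) → λ (y : Vec Nat φ) → λ (c : (k : Type₀) → (m : k) → k) → c) 0 (vnil Nat)
  ~> λ (α : Type₀) → λ (θ : α) → θ
inferred type:
  (α : Type₀) → (θ : α) → α


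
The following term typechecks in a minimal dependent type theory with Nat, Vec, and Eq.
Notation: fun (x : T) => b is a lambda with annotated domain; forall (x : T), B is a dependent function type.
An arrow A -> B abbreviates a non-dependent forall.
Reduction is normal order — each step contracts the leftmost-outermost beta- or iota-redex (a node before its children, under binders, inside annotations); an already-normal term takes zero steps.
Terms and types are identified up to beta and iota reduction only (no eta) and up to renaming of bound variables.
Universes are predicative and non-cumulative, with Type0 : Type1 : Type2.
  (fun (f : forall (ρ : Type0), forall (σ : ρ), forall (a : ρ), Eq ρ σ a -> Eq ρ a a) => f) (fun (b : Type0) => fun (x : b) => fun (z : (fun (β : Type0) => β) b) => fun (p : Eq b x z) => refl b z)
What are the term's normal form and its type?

reduced normal form:
  fun (f : Type0) => fun (ρ : f) => fun (σ : f) => fun (a : Eq f ρ σ) => refl f σ
the term's type:
  forall (f : Type0), forall (ρ : f), forall (σ : f), Eq f ρ σ -> Eq f σ σ
observation: the term reaches its normal form after 2 normal-order steps.


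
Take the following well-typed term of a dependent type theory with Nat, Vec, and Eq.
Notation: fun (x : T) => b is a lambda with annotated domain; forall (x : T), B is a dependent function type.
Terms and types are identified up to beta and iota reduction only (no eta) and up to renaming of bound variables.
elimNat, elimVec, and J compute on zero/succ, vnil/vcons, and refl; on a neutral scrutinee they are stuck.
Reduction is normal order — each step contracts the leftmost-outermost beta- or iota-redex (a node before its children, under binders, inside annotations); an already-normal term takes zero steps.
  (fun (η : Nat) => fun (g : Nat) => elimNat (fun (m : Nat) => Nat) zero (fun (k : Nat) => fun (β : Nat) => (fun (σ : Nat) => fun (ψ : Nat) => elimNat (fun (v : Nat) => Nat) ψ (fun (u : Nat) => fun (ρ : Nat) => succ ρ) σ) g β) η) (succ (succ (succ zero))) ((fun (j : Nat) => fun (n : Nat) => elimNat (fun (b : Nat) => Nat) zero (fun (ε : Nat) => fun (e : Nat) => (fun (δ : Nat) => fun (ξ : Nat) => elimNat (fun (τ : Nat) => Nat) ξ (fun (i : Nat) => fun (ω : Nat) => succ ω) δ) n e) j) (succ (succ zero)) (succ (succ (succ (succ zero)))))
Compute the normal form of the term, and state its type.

normal form:
  succ (succ (succ (succ (succ (succ (succ (succ (succ (succ (succ (succ (succ (succ (succ (succ (succ (succ (succ (succ (succ (succ (succ (succ zero)))))))))))))))))))))))
inferred type:
  Nat
observation: normalization takes exactly 210 steps under the normal-order strategy.


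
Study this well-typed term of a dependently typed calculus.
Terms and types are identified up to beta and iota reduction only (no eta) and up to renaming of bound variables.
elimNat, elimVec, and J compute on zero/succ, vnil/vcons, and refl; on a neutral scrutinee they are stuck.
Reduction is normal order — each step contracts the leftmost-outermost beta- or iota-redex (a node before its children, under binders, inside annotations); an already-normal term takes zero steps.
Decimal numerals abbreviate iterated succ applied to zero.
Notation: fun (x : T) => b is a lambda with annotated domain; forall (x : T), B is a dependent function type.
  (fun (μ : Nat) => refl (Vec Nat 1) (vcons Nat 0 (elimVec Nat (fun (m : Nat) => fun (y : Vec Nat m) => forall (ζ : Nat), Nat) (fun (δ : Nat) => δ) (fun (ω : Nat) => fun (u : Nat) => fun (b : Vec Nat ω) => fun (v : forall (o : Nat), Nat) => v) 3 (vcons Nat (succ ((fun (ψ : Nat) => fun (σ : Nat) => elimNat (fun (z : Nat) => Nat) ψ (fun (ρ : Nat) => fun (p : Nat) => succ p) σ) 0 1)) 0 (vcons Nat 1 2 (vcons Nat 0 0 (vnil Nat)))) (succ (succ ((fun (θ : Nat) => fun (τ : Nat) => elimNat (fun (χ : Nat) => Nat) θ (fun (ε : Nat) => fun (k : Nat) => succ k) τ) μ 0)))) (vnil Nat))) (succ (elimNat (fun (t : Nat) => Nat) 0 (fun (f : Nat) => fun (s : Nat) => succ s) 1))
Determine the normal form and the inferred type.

resulting normal form:
  refl (Vec Nat 1) (vcons Nat 0 4 (vnil Nat))
the term's type:
  Eq (Vec Nat 1) (vcons Nat 0 4 (vnil Nat)) (vcons Nat 0 4 (vnil Nat))


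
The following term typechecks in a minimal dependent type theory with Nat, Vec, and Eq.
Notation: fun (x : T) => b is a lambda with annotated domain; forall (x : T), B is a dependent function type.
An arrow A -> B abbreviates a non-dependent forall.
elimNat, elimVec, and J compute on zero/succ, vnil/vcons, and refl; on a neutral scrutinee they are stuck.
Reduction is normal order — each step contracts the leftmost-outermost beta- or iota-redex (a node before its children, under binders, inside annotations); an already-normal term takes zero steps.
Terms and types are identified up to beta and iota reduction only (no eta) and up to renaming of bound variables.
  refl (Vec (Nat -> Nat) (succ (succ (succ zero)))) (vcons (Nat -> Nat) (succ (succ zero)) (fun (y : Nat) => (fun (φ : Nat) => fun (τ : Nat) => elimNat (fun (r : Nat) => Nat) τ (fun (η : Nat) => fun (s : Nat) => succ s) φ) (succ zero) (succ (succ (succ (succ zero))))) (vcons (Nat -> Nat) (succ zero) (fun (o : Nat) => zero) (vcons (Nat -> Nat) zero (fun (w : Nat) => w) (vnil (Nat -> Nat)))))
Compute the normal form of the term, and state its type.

normal form:
  refl (Vec (Nat -> Nat) (succ (succ (succ zero)))) (vcons (Nat -> Nat) (succ (succ zero)) (fun (y : Nat) => succ (succ (succ (succ (succ zero))))) (vcons (Nat -> Nat) (succ zero) (fun (φ : Nat) => zero) (vcons (Nat -> Nat) zero (fun (τ : Nat) => τ) (vnil (Nat -> Nat)))))
the term's type:
  Eq (Vec (Nat -> Nat) (succ (succ (succ zero)))) (vcons (Nat -> Nat) (succ (succ zero)) (fun (y : Nat) => succ (succ (succ (succ (succ zero))))) (vcons (Nat -> Nat) (succ zero) (fun (φ : Nat) => zero) (vcons (Nat -> Nat) zero (fun (τ : Nat) => τ) (vnil (Nat -> Nat))))) (vcons (Nat -> Nat) (succ (succ zero)) (fun (r : Nat) => succ (succ (succ (succ (succ zero))))) (vcons (Nat -> Nat) (succ zero) (fun (η : Nat) => zero) (vcons (Nat -> Nat) zero (fun (s : Nat) => s) (vnil (Nat -> Nat)))))
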